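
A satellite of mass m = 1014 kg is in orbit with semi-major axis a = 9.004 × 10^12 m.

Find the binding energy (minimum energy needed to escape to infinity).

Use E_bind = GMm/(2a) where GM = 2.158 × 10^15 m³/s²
a = 9.004 × 10^12 m
GM = 2.158 × 10^15 m³/s²
m = 1014 kg
GMm = 2.158 × 10^15 × 1014 = 2.18821 × 10^18 m³·kg/s²
2a = 1.8008 × 10^13 m
E_bind = GMm/(2a) = 121513 J ≈ 121.5 kJ

Final answer: 121.5 kJ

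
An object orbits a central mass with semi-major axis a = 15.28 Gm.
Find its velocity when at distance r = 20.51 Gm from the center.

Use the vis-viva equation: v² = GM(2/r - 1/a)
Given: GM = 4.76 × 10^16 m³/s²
a = 15.28 Gm = 1.528 × 10^10 m
r = 20.51 Gm = 2.051 × 10^10 m
GM = 4.76 × 10^16 m³/s²
2/r − 1/a = 9.75134 × 10^-11 − 6.5445 × 10^-11 = 3.20684 × 10^-11 m⁻¹
v² = GM (2/r − 1/a) = 1.52645 × 10^6 m²/s²
v = 1235.5 m/s ≈ 1.235 km/s

Final answer: 1.235 km/s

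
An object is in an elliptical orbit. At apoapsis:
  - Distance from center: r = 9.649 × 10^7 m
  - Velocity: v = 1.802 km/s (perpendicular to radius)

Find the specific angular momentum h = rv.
r = 9.649 × 10^7 m
v = 1.802 km/s = 1802 m/s
h = rv = 9.649 × 10^7 × 1802 = 1.73875 × 10^11 m²/s ≈ 1.739 × 10^11 m²/s

Final answer: h = 1.739 × 10^11 m²/s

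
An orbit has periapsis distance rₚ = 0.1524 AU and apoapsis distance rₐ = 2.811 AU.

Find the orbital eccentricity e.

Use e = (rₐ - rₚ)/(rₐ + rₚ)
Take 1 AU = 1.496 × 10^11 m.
rₚ = 0.1524 AU = 2.2799 × 10^10 m
rₐ = 2.811 AU = 4.20526 × 10^11 m
rₐ − rₚ = 3.97727 × 10^11 m
rₐ + rₚ = 4.43325 × 10^11 m
e = (rₐ − rₚ)/(rₐ + rₚ) = 0.897145

Final answer: e = 0.8971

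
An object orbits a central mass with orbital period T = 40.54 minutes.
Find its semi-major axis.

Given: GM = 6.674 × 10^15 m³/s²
T = 40.54 minutes = 2432.4 s
GM = 6.674 × 10^15 m³/s²
Kepler's third law: a³ = GM T² / (4π²)
T² = 5.91657 × 10^6 s²
a³ = (6.674 × 10^15) × (5.91657 × 10^6) / (4π²) = 1.00022 × 10^21 m³
a = (a³)^(1/3) = 1.00007 × 10^7 m ≈ 10 Mm

Final answer: 10 Mm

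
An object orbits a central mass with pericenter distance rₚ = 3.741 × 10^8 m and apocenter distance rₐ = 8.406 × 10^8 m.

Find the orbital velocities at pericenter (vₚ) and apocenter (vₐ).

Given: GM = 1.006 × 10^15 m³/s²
rₚ = 3.741 × 10^8 m
rₐ = 8.406 × 10^8 m
GM = 1.006 × 10^15 m³/s²
a = (rₚ + rₐ)/2 = 6.0735 × 10^8 m
Vis-viva: v² = GM (2/r − 1/a)
vₚ² = 1.006 × 10^15 × (5.34616 × 10^-9 − 1.6465 × 10^-9) = 3.72187 × 10^6 m²/s²
vₚ = 1929.21 m/s ≈ 1.929 km/s
vₐ² = 1.006 × 10^15 × (2.37925 × 10^-9 − 1.6465 × 10^-9) = 737152 m²/s²
vₐ = 858.576 m/s ≈ 858.6 m/s

Final answer: vₚ = 1.929 km/s, vₐ = 858.6 m/s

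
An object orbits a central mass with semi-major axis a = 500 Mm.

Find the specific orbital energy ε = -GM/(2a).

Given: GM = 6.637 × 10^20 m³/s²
a = 500 Mm = 5 × 10^8 m
GM = 6.637 × 10^20 m³/s²
2a = 1 × 10^9 m
ε = −GM/(2a) = -6.637 × 10^11 J/kg ≈ -663.7 GJ/kg

Final answer: -663.7 GJ/kg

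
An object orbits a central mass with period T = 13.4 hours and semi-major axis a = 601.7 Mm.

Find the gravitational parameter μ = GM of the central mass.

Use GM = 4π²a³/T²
T = 13.4 hours = 48240 s
a = 601.7 Mm = 6.017 × 10^8 m
a³ = 2.17841 × 10^26 m³
T² = 2.3271 × 10^9 s²
GM = 4π² × (2.17841 × 10^26) / (2.3271 × 10^9) = 3.6956 × 10^18 m³/s²
GM ≈ 3.696 × 10^18 m³/s²

Final answer: GM = 3.696 × 10^18 m³/s²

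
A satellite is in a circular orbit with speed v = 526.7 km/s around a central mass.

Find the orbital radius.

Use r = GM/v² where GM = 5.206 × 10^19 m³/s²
v = 526.7 km/s = 526700 m/s
GM = 5.206 × 10^19 m³/s²
v² = 2.77413 × 10^11 m²/s²
r = GM/v² = (5.206 × 10^19) / (2.77413 × 10^11) = 1.87663 × 10^8 m ≈ 187.7 Mm

Final answer: 187.7 Mm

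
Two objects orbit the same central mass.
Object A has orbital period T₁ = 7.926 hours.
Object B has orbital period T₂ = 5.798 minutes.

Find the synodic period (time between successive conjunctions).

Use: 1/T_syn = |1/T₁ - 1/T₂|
T₁ = 7.926 hours = 28533.6 s
T₂ = 5.798 minutes = 347.88 s
1/T₁ = 3.50464 × 10^-5 s⁻¹
1/T₂ = 0.00287455 s⁻¹
|1/T₁ − 1/T₂| = 0.00283951 s⁻¹
T_syn = 1 / |1/T₁ − 1/T₂| = 352.174 s ≈ 5.87 minutes

Final answer: T_syn = 5.87 minutes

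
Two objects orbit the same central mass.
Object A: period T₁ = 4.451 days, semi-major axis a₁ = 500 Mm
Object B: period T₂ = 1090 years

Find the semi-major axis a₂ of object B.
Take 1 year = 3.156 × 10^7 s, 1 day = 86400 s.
T₁ = 4.451 days = 384566 s
T₂ = 1090 years = 3.44004 × 10^10 s
a₁ = 500 Mm = 5 × 10^8 m
Kepler's third law: (T₂/T₁)² = (a₂/a₁)³  ⇒  a₂ = a₁ (T₂/T₁)^(2/3)
T₂/T₁ = 89452.4
(T₂/T₁)^(2/3) = 2000.14
a₂ = 5 × 10^8 m × 2000.14 = 1.00007 × 10^12 m ≈ 1 Tm

Final answer: a₂ = 1 Tm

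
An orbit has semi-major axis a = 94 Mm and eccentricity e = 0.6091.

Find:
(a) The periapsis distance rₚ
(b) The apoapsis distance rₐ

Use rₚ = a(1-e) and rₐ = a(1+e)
a = 94 Mm = 9.4 × 10^7 m
e = 0.6091:  1 − e = 0.3909,  1 + e = 1.6091
(a) rₚ = a(1 − e) = 9.4 × 10^7 m × 0.3909 = 3.67446 × 10^7 m ≈ 36.74 Mm
(b) rₐ = a(1 + e) = 9.4 × 10^7 m × 1.6091 = 1.51255 × 10^8 m ≈ 151.3 Mm

Final answer:
(a) rₚ = 36.74 Mm
(b) rₐ = 151.3 Mm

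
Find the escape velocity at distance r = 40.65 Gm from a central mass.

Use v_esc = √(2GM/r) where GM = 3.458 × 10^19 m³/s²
r = 40.65 Gm = 4.065 × 10^10 m
GM = 3.458 × 10^19 m³/s²
2GM/r = 2 × (3.458 × 10^19) / (4.065 × 10^10) = 1.70135 × 10^9 m²/s²
v_esc = √(2GM/r) = 41247.5 m/s ≈ 41.25 km/s

Final answer: 41.25 km/s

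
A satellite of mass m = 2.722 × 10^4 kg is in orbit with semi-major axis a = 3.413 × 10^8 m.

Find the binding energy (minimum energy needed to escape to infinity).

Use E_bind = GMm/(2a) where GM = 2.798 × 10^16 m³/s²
a = 3.413 × 10^8 m
GM = 2.798 × 10^16 m³/s²
m = 2.722 × 10^4 kg
GMm = 2.798 × 10^16 × 27220 = 7.61616 × 10^20 m³·kg/s²
2a = 6.826 × 10^8 m
E_bind = GMm/(2a) = 1.11576 × 10^12 J ≈ 1.116 TJ

Final answer: 1.116 TJ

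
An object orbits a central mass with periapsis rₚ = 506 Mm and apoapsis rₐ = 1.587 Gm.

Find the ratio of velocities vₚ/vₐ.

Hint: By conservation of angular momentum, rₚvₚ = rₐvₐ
rₚ = 506 Mm = 5.06 × 10^8 m
rₐ = 1.587 Gm = 1.587 × 10^9 m
rₚvₚ = rₐvₐ  ⇒  vₚ/vₐ = rₐ/rₚ
vₚ/vₐ = (1.587 × 10^9) / (5.06 × 10^8) = 3.13636

Final answer: vₚ/vₐ = 3.136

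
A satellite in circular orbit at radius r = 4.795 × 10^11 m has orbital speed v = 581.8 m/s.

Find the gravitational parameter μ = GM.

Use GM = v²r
r = 4.795 × 10^11 m
v = 581.8 m/s
v² = 338491 m²/s²
GM = v²r = 338491 × 4.795 × 10^11 = 1.62307 × 10^17 m³/s²
GM ≈ 1.623 × 10^17 m³/s²

Final answer: GM = 1.623 × 10^17 m³/s²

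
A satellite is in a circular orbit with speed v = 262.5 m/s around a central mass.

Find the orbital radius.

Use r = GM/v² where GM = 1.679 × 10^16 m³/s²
v = 262.5 m/s
GM = 1.679 × 10^16 m³/s²
v² = 68906.2 m²/s²
r = GM/v² = (1.679 × 10^16) / 68906.2 = 2.43664 × 10^11 m ≈ 2.437 × 10^11 m

Final answer: 2.437 × 10^11 m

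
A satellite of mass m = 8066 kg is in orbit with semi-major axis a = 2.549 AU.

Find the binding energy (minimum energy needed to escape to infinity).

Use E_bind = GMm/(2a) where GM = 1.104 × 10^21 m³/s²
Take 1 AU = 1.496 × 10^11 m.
a = 2.549 AU = 3.8133 × 10^11 m
GM = 1.104 × 10^21 m³/s²
m = 8066 kg
GMm = 1.104 × 10^21 × 8066 = 8.90486 × 10^24 m³·kg/s²
2a = 7.62661 × 10^11 m
E_bind = GMm/(2a) = 1.1676 × 10^13 J ≈ 11.68 TJ

Final answer: 11.68 TJ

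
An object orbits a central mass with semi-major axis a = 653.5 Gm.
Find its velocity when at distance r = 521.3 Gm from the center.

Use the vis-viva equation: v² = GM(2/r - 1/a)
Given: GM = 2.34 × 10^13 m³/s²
a = 653.5 Gm = 6.535 × 10^11 m
r = 521.3 Gm = 5.213 × 10^11 m
GM = 2.34 × 10^13 m³/s²
2/r − 1/a = 3.83656 × 10^-12 − 1.53022 × 10^-12 = 2.30634 × 10^-12 m⁻¹
v² = GM (2/r − 1/a) = 53.9684 m²/s²
v = 7.34632 m/s ≈ 7.346 m/s

Final answer: 7.346 m/s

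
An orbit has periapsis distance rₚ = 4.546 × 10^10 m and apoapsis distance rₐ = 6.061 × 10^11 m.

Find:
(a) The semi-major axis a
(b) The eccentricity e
rₚ = 4.546 × 10^10 m
rₐ = 6.061 × 10^11 m
(a) a = (rₚ + rₐ)/2 = 3.2578 × 10^11 m ≈ 3.258 × 10^11 m
(b) e = (rₐ − rₚ)/(rₐ + rₚ) = (5.6064 × 10^11) / (6.5156 × 10^11) = 0.860458

Final answer:
(a) a = 3.258 × 10^11 m
(b) e = 0.8605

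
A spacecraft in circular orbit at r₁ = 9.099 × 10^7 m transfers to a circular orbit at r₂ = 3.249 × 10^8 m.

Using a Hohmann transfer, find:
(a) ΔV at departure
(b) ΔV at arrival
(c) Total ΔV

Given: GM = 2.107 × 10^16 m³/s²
r₁ = 9.099 × 10^7 m
r₂ = 3.249 × 10^8 m
GM = 2.107 × 10^16 m³/s²
Transfer ellipse: a_t = (r₁ + r₂)/2 = 2.07945 × 10^8 m
Circular speed at r₁: v₁ = √(GM/r₁) = 15217.2 m/s
Transfer speed at r₁ (periapsis): v₁ₜ = √(GM(2/r₁ − 1/a_t)) = 19021.1 m/s
(a) ΔV₁ = v₁ₜ − v₁ = 3803.89 m/s ≈ 3.804 km/s
Circular speed at r₂: v₂ = √(GM/r₂) = 8052.99 m/s
Transfer speed at r₂ (apoapsis): v₂ₜ = √(GM(2/r₂ − 1/a_t)) = 5326.97 m/s
(b) ΔV₂ = v₂ − v₂ₜ = 2726.03 m/s ≈ 2.726 km/s
(c) ΔV_total = ΔV₁ + ΔV₂ = 6529.92 m/s ≈ 6.53 km/s

Final answer:
(a) ΔV₁ = 3.804 km/s
(b) ΔV₂ = 2.726 km/s
(c) ΔV_total = 6.53 km/s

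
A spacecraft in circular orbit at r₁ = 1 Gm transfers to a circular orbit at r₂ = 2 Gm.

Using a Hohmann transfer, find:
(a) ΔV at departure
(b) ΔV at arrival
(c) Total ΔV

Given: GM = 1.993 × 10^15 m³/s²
r₁ = 1 Gm = 1 × 10^9 m
r₂ = 2 Gm = 2 × 10^9 m
GM = 1.993 × 10^15 m³/s²
Transfer ellipse: a_t = (r₁ + r₂)/2 = 1.5 × 10^9 m
Circular speed at r₁: v₁ = √(GM/r₁) = 1411.74 m/s
Transfer speed at r₁ (periapsis): v₁ₜ = √(GM(2/r₁ − 1/a_t)) = 1630.13 m/s
(a) ΔV₁ = v₁ₜ − v₁ = 218.396 m/s ≈ 218.4 m/s
Circular speed at r₂: v₂ = √(GM/r₂) = 998.248 m/s
Transfer speed at r₂ (apoapsis): v₂ₜ = √(GM(2/r₂ − 1/a_t)) = 815.066 m/s
(b) ΔV₂ = v₂ − v₂ₜ = 183.182 m/s ≈ 183.2 m/s
(c) ΔV_total = ΔV₁ + ΔV₂ = 401.578 m/s ≈ 401.6 m/s

Final answer:
(a) ΔV₁ = 218.4 m/s
(b) ΔV₂ = 183.2 m/s
(c) ΔV_total = 401.6 m/s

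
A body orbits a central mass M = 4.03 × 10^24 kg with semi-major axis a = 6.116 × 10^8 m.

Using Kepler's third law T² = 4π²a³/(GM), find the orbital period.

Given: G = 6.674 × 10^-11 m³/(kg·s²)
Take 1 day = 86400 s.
M = 4.03 × 10^24 kg
GM = G × M = 6.674 × 10^-11 × 4.03 × 10^24 = 2.68962 × 10^14 m³/s²
a = 6.116 × 10^8 m
a³ = 2.28772 × 10^26 m³
T = 2π √(a³/GM) = 2π √((2.28772 × 10^26) / (2.68962 × 10^14)) = 2π × 922265 s
T = 5.79476 × 10^6 s ≈ 67.07 days

Final answer: 67.07 days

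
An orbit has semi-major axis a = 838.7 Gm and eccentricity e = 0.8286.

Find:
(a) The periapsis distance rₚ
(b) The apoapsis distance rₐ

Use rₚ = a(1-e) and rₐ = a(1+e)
a = 838.7 Gm = 8.387 × 10^11 m
e = 0.8286:  1 − e = 0.1714,  1 + e = 1.8286
(a) rₚ = a(1 − e) = 8.387 × 10^11 m × 0.1714 = 1.43753 × 10^11 m ≈ 143.8 Gm
(b) rₐ = a(1 + e) = 8.387 × 10^11 m × 1.8286 = 1.53365 × 10^12 m ≈ 1.534 Tm

Final answer:
(a) rₚ = 143.8 Gm
(b) rₐ = 1.534 Tm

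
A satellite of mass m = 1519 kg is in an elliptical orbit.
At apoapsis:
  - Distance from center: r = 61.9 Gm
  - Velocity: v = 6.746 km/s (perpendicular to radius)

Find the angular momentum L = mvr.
r = 61.9 Gm = 6.19 × 10^10 m
v = 6.746 km/s = 6746 m/s
vr = 6746 × 6.19 × 10^10 = 4.17577 × 10^14 m²/s
L = m × vr = 1519 × 4.17577 × 10^14 = 6.343 × 10^17 kg·m²/s ≈ 6.343 × 10^17 kg·m²/s

Final answer: L = 6.343 × 10^17 kg·m²/s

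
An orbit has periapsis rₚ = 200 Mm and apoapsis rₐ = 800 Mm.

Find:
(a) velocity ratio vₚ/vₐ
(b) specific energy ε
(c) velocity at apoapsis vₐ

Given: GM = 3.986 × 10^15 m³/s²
rₚ = 200 Mm = 2 × 10^8 m
rₐ = 800 Mm = 8 × 10^8 m
GM = 3.986 × 10^15 m³/s²
a = (rₚ + rₐ)/2 = 5 × 10^8 m
e = (rₐ − rₚ)/(rₐ + rₚ) = (6 × 10^8) / (1 × 10^9) = 0.6
(a) vₚ/vₐ = rₐ/rₚ (angular momentum) = (8 × 10^8) / (2 × 10^8) = 4 ≈ 4
(b) 2a = 1 × 10^9 m;  ε = −GM/(2a) = -3.986 × 10^6 J/kg ≈ -3.986 MJ/kg
(c) vₐ² = GM (2/rₐ − 1/a) = 3.986 × 10^15 × (2.5 × 10^-9 − 2 × 10^-9) = 1.993 × 10^6 m²/s²;  vₐ = 1411.74 m/s ≈ 1.412 km/s

Final answer:
(a) velocity ratio vₚ/vₐ = 4
(b) specific energy ε = -3.986 MJ/kg
(c) velocity at apoapsis vₐ = 1.412 km/s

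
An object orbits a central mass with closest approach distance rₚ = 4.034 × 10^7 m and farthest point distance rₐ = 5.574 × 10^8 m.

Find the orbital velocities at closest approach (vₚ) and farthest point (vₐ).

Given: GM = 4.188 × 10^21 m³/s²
rₚ = 4.034 × 10^7 m
rₐ = 5.574 × 10^8 m
GM = 4.188 × 10^21 m³/s²
a = (rₚ + rₐ)/2 = 2.9887 × 10^8 m
Vis-viva: v² = GM (2/r − 1/a)
vₚ² = 4.188 × 10^21 × (4.95786 × 10^-8 − 3.34594 × 10^-9) = 1.93622 × 10^14 m²/s²
vₚ = 1.39148 × 10^7 m/s ≈ 1.391 × 10^4 km/s
vₐ² = 4.188 × 10^21 × (3.58809 × 10^-9 − 3.34594 × 10^-9) = 1.01413 × 10^12 m²/s²
vₐ = 1.00704 × 10^6 m/s ≈ 1007 km/s

Final answer: vₚ = 1.391 × 10^4 km/s, vₐ = 1007 km/s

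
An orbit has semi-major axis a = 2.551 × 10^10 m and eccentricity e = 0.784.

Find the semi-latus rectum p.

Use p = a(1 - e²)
a = 2.551 × 10^10 m
e = 0.784,  e² = 0.614656,  1 − e² = 0.385344
p = a(1 − e²) = 2.551 × 10^10 m × 0.385344 = 9.83013 × 10^9 m ≈ 9.83 × 10^9 m

Final answer: p = 9.83 × 10^9 m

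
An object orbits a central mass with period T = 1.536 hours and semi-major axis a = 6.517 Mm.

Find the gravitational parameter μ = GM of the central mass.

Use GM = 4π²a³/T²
T = 1.536 hours = 5529.6 s
a = 6.517 Mm = 6.517 × 10^6 m
a³ = 2.76785 × 10^20 m³
T² = 3.05765 × 10^7 s²
GM = 4π² × (2.76785 × 10^20) / (3.05765 × 10^7) = 3.57368 × 10^14 m³/s²
GM ≈ 3.574 × 10^14 m³/s²

Final answer: GM = 3.574 × 10^14 m³/s²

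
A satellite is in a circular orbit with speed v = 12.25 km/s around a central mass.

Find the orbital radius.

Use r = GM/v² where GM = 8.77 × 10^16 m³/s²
v = 12.25 km/s = 12250 m/s
GM = 8.77 × 10^16 m³/s²
v² = 1.50062 × 10^8 m²/s²
r = GM/v² = (8.77 × 10^16) / (1.50062 × 10^8) = 5.84423 × 10^8 m ≈ 584.4 Mm

Final answer: 584.4 Mm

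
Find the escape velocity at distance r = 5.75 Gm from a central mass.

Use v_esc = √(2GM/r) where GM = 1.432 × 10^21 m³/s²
r = 5.75 Gm = 5.75 × 10^9 m
GM = 1.432 × 10^21 m³/s²
2GM/r = 2 × (1.432 × 10^21) / (5.75 × 10^9) = 4.98087 × 10^11 m²/s²
v_esc = √(2GM/r) = 705753 m/s ≈ 705.8 km/s

Final answer: 705.8 km/s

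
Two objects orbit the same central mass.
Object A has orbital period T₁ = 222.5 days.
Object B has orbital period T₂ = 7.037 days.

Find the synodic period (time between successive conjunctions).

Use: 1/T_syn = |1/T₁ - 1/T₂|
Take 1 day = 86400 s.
T₁ = 222.5 days = 1.9224 × 10^7 s
T₂ = 7.037 days = 607997 s
1/T₁ = 5.20183 × 10^-8 s⁻¹
1/T₂ = 1.64475 × 10^-6 s⁻¹
|1/T₁ − 1/T₂| = 1.59273 × 10^-6 s⁻¹
T_syn = 1 / |1/T₁ − 1/T₂| = 627854 s ≈ 7.267 days

Final answer: T_syn = 7.267 days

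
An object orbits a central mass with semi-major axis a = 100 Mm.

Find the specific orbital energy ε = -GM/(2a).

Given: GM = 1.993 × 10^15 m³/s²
a = 100 Mm = 1 × 10^8 m
GM = 1.993 × 10^15 m³/s²
2a = 2 × 10^8 m
ε = −GM/(2a) = -9.965 × 10^6 J/kg ≈ -9.965 MJ/kg

Final answer: -9.965 MJ/kg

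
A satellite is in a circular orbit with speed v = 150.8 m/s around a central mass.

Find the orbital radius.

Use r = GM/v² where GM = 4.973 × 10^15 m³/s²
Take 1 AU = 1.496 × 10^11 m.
v = 150.8 m/s
GM = 4.973 × 10^15 m³/s²
v² = 22740.6 m²/s²
r = GM/v² = (4.973 × 10^15) / 22740.6 = 2.18683 × 10^11 m ≈ 1.462 AU

Final answer: 1.462 AU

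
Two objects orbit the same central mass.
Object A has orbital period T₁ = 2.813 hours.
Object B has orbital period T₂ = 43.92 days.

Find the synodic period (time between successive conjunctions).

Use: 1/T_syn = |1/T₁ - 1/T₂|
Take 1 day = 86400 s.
T₁ = 2.813 hours = 10126.8 s
T₂ = 43.92 days = 3.79469 × 10^6 s
1/T₁ = 9.87479 × 10^-5 s⁻¹
1/T₂ = 2.63526 × 10^-7 s⁻¹
|1/T₁ − 1/T₂| = 9.84844 × 10^-5 s⁻¹
T_syn = 1 / |1/T₁ − 1/T₂| = 10153.9 s ≈ 2.821 hours

Final answer: T_syn = 2.821 hours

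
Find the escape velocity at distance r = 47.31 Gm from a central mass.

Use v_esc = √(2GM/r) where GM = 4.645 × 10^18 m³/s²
r = 47.31 Gm = 4.731 × 10^10 m
GM = 4.645 × 10^18 m³/s²
2GM/r = 2 × (4.645 × 10^18) / (4.731 × 10^10) = 1.96364 × 10^8 m²/s²
v_esc = √(2GM/r) = 14013 m/s ≈ 14.01 km/s

Final answer: 14.01 km/s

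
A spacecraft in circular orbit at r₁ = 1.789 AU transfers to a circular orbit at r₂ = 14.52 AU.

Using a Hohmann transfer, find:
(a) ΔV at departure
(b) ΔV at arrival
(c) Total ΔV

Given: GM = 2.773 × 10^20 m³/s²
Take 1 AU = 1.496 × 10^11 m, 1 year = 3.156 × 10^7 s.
r₁ = 1.789 AU = 2.67634 × 10^11 m
r₂ = 14.52 AU = 2.17219 × 10^12 m
GM = 2.773 × 10^20 m³/s²
Transfer ellipse: a_t = (r₁ + r₂)/2 = 1.21991 × 10^12 m
Circular speed at r₁: v₁ = √(GM/r₁) = 32188.7 m/s
Transfer speed at r₁ (periapsis): v₁ₜ = √(GM(2/r₁ − 1/a_t)) = 42952.5 m/s
(a) ΔV₁ = v₁ₜ − v₁ = 10763.8 m/s ≈ 2.271 AU/year
Circular speed at r₂: v₂ = √(GM/r₂) = 11298.6 m/s
Transfer speed at r₂ (apoapsis): v₂ₜ = √(GM(2/r₂ − 1/a_t)) = 5292.15 m/s
(b) ΔV₂ = v₂ − v₂ₜ = 6006.48 m/s ≈ 1.267 AU/year
(c) ΔV_total = ΔV₁ + ΔV₂ = 16770.3 m/s ≈ 3.538 AU/year

Final answer:
(a) ΔV₁ = 2.271 AU/year
(b) ΔV₂ = 1.267 AU/year
(c) ΔV_total = 3.538 AU/year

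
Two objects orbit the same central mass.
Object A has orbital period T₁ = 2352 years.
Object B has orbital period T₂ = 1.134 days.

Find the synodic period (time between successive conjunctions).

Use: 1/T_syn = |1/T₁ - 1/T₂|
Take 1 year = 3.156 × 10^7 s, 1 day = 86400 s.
T₁ = 2352 years = 7.42291 × 10^10 s
T₂ = 1.134 days = 97977.6 s
1/T₁ = 1.34718 × 10^-11 s⁻¹
1/T₂ = 1.02064 × 10^-5 s⁻¹
|1/T₁ − 1/T₂| = 1.02064 × 10^-5 s⁻¹
T_syn = 1 / |1/T₁ − 1/T₂| = 97977.7 s ≈ 1.134 days

Final answer: T_syn = 1.134 days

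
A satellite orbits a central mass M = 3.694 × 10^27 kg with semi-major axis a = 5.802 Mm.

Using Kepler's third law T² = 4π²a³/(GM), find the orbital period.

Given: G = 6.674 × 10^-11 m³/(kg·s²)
M = 3.694 × 10^27 kg
GM = G × M = 6.674 × 10^-11 × 3.694 × 10^27 = 2.46538 × 10^17 m³/s²
a = 5.802 Mm = 5.802 × 10^6 m
a³ = 1.95314 × 10^20 m³
T = 2π √(a³/GM) = 2π √((1.95314 × 10^20) / (2.46538 × 10^17)) = 2π × 28.1465 s
T = 176.85 s ≈ 2.947 minutes

Final answer: 2.947 minutes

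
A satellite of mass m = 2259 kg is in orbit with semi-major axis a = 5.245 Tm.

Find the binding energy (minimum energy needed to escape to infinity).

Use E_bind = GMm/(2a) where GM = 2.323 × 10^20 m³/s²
a = 5.245 Tm = 5.245 × 10^12 m
GM = 2.323 × 10^20 m³/s²
m = 2259 kg
GMm = 2.323 × 10^20 × 2259 = 5.24766 × 10^23 m³·kg/s²
2a = 1.049 × 10^13 m
E_bind = GMm/(2a) = 5.00253 × 10^10 J ≈ 50.03 GJ

Final answer: 50.03 GJ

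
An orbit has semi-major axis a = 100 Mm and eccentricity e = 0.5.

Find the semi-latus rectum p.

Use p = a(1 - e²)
a = 100 Mm = 1 × 10^8 m
e = 0.5,  e² = 0.25,  1 − e² = 0.75
p = a(1 − e²) = 1 × 10^8 m × 0.75 = 7.5 × 10^7 m ≈ 75 Mm

Final answer: p = 75 Mm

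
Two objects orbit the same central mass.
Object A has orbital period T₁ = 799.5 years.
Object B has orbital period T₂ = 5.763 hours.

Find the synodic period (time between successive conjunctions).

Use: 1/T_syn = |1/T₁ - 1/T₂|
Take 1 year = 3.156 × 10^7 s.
T₁ = 799.5 years = 2.52322 × 10^10 s
T₂ = 5.763 hours = 20746.8 s
1/T₁ = 3.96319 × 10^-11 s⁻¹
1/T₂ = 4.82002 × 10^-5 s⁻¹
|1/T₁ − 1/T₂| = 4.82002 × 10^-5 s⁻¹
T_syn = 1 / |1/T₁ − 1/T₂| = 20746.8 s ≈ 5.763 hours

Final answer: T_syn = 5.763 hours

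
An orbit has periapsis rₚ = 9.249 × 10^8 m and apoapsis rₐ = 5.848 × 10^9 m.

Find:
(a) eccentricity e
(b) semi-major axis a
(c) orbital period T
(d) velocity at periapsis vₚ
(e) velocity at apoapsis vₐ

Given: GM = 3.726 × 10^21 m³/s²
rₚ = 9.249 × 10^8 m
rₐ = 5.848 × 10^9 m
GM = 3.726 × 10^21 m³/s²
a = (rₚ + rₐ)/2 = 3.38645 × 10^9 m
e = (rₐ − rₚ)/(rₐ + rₚ) = (4.9231 × 10^9) / (6.7729 × 10^9) = 0.726882
(a) e = 0.726882 ≈ 0.7269
(b) a = 3.38645 × 10^9 m ≈ 3.386 × 10^9 m
(c) a³ = 3.8836 × 10^28 m³;  T = 2π √(a³/GM) = 2π × 3228.46 s = 20285 s ≈ 5.635 hours
(d) vₚ² = GM (2/rₚ − 1/a) = 3.726 × 10^21 × (2.1624 × 10^-9 − 2.95294 × 10^-10) = 6.95682 × 10^12 m²/s²;  vₚ = 2.63758 × 10^6 m/s ≈ 2638 km/s
(e) vₐ² = GM (2/rₐ − 1/a) = 3.726 × 10^21 × (3.41997 × 10^-10 − 2.95294 × 10^-10) = 1.74015 × 10^11 m²/s²;  vₐ = 417151 m/s ≈ 417.2 km/s

Final answer:
(a) eccentricity e = 0.7269
(b) semi-major axis a = 3.386 × 10^9 m
(c) orbital period T = 5.635 hours
(d) velocity at periapsis vₚ = 2638 km/s
(e) velocity at apoapsis vₐ = 417.2 km/s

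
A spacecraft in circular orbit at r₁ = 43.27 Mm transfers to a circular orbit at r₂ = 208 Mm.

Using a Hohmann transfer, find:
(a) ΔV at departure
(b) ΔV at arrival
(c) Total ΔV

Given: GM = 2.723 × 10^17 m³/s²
r₁ = 43.27 Mm = 4.327 × 10^7 m
r₂ = 208 Mm = 2.08 × 10^8 m
GM = 2.723 × 10^17 m³/s²
Transfer ellipse: a_t = (r₁ + r₂)/2 = 1.25635 × 10^8 m
Circular speed at r₁: v₁ = √(GM/r₁) = 79328.7 m/s
Transfer speed at r₁ (periapsis): v₁ₜ = √(GM(2/r₁ − 1/a_t)) = 102072 m/s
(a) ΔV₁ = v₁ₜ − v₁ = 22743.3 m/s ≈ 22.74 km/s
Circular speed at r₂: v₂ = √(GM/r₂) = 36182 m/s
Transfer speed at r₂ (apoapsis): v₂ₜ = √(GM(2/r₂ − 1/a_t)) = 21233.9 m/s
(b) ΔV₂ = v₂ − v₂ₜ = 14948 m/s ≈ 14.95 km/s
(c) ΔV_total = ΔV₁ + ΔV₂ = 37691.4 m/s ≈ 37.69 km/s

Final answer:
(a) ΔV₁ = 22.74 km/s
(b) ΔV₂ = 14.95 km/s
(c) ΔV_total = 37.69 km/s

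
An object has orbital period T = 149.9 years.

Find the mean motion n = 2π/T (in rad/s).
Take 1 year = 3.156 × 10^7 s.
T = 149.9 years = 4.73084 × 10^9 s
n = 2π / (4.73084 × 10^9 s) = 1.32813 × 10^-9 rad/s ≈ 1.328 × 10^-9 rad/s

Final answer: n = 1.328 × 10^-9 rad/s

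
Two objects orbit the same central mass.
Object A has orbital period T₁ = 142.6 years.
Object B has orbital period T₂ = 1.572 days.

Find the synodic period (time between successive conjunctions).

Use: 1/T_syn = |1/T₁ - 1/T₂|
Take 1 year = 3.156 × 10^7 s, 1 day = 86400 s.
T₁ = 142.6 years = 4.50046 × 10^9 s
T₂ = 1.572 days = 135821 s
1/T₁ = 2.222 × 10^-10 s⁻¹
1/T₂ = 7.36264 × 10^-6 s⁻¹
|1/T₁ − 1/T₂| = 7.36242 × 10^-6 s⁻¹
T_syn = 1 / |1/T₁ − 1/T₂| = 135825 s ≈ 1.572 days

Final answer: T_syn = 1.572 days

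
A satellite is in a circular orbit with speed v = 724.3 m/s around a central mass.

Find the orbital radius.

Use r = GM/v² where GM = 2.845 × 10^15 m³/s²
v = 724.3 m/s
GM = 2.845 × 10^15 m³/s²
v² = 524610 m²/s²
r = GM/v² = (2.845 × 10^15) / 524610 = 5.42307 × 10^9 m ≈ 5.423 Gm

Final answer: 5.423 Gm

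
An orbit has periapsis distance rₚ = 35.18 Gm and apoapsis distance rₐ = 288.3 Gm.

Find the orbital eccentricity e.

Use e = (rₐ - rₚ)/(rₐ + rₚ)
rₚ = 35.18 Gm = 3.518 × 10^10 m
rₐ = 288.3 Gm = 2.883 × 10^11 m
rₐ − rₚ = 2.5312 × 10^11 m
rₐ + rₚ = 3.2348 × 10^11 m
e = (rₐ − rₚ)/(rₐ + rₚ) = 0.78249

Final answer: e = 0.7825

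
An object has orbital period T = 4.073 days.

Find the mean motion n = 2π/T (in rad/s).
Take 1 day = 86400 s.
T = 4.073 days = 351907 s
n = 2π / 351907 s = 1.78547 × 10^-5 rad/s ≈ 1.785 × 10^-5 rad/s

Final answer: n = 1.785 × 10^-5 rad/s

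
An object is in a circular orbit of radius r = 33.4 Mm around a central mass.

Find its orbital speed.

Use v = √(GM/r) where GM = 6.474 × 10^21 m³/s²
r = 33.4 Mm = 3.34 × 10^7 m
GM = 6.474 × 10^21 m³/s²
GM/r = (6.474 × 10^21) / (3.34 × 10^7) = 1.93832 × 10^14 m²/s²
v = √(GM/r) = 1.39224 × 10^7 m/s ≈ 1.392 × 10^4 km/s

Final answer: 1.392 × 10^4 km/s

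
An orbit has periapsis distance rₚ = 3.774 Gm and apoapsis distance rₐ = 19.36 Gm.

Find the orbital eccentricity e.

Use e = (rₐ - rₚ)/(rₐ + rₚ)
rₚ = 3.774 Gm = 3.774 × 10^9 m
rₐ = 19.36 Gm = 1.936 × 10^10 m
rₐ − rₚ = 1.5586 × 10^10 m
rₐ + rₚ = 2.3134 × 10^10 m
e = (rₐ − rₚ)/(rₐ + rₚ) = 0.673727

Final answer: e = 0.6737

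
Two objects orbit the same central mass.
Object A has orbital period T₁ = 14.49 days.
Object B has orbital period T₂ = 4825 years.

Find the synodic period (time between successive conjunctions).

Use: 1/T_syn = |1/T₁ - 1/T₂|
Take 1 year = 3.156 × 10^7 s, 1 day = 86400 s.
T₁ = 14.49 days = 1.25194 × 10^6 s
T₂ = 4825 years = 1.52277 × 10^11 s
1/T₁ = 7.98763 × 10^-7 s⁻¹
1/T₂ = 6.56698 × 10^-12 s⁻¹
|1/T₁ − 1/T₂| = 7.98756 × 10^-7 s⁻¹
T_syn = 1 / |1/T₁ − 1/T₂| = 1.25195 × 10^6 s ≈ 14.49 days

Final answer: T_syn = 14.49 days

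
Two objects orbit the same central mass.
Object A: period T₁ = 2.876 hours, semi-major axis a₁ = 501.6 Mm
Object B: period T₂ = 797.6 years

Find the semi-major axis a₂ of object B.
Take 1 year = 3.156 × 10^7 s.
T₁ = 2.876 hours = 10353.6 s
T₂ = 797.6 years = 2.51723 × 10^10 s
a₁ = 501.6 Mm = 5.016 × 10^8 m
Kepler's third law: (T₂/T₁)² = (a₂/a₁)³  ⇒  a₂ = a₁ (T₂/T₁)^(2/3)
T₂/T₁ = 2.43126 × 10^6
(T₂/T₁)^(2/3) = 18080.9
a₂ = 5.016 × 10^8 m × 18080.9 = 9.06939 × 10^12 m ≈ 9.069 Tm

Final answer: a₂ = 9.069 Tm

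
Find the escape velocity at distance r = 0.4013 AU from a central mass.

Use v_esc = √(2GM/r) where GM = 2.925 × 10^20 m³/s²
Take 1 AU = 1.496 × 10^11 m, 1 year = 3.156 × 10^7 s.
r = 0.4013 AU = 6.00345 × 10^10 m
GM = 2.925 × 10^20 m³/s²
2GM/r = 2 × (2.925 × 10^20) / (6.00345 × 10^10) = 9.7444 × 10^9 m²/s²
v_esc = √(2GM/r) = 98713.7 m/s ≈ 20.82 AU/year

Final answer: 20.82 AU/year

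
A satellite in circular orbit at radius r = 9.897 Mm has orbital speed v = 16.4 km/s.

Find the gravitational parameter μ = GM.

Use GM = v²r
r = 9.897 Mm = 9.897 × 10^6 m
v = 16.4 km/s = 16400 m/s
v² = 2.6896 × 10^8 m²/s²
GM = v²r = 2.6896 × 10^8 × 9.897 × 10^6 = 2.6619 × 10^15 m³/s²
GM ≈ 2.662 × 10^15 m³/s²

Final answer: GM = 2.662 × 10^15 m³/s²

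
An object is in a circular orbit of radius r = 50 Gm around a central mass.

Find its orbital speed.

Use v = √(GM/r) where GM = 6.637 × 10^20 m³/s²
r = 50 Gm = 5 × 10^10 m
GM = 6.637 × 10^20 m³/s²
GM/r = (6.637 × 10^20) / (5 × 10^10) = 1.3274 × 10^10 m²/s²
v = √(GM/r) = 115213 m/s ≈ 115.2 km/s

Final answer: 115.2 km/s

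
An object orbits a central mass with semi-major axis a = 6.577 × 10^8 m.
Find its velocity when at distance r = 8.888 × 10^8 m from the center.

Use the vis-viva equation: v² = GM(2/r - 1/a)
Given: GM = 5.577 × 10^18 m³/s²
a = 6.577 × 10^8 m
r = 8.888 × 10^8 m
GM = 5.577 × 10^18 m³/s²
2/r − 1/a = 2.25023 × 10^-9 − 1.52045 × 10^-9 = 7.29775 × 10^-10 m⁻¹
v² = GM (2/r − 1/a) = 4.06996 × 10^9 m²/s²
v = 63796.2 m/s ≈ 63.8 km/s

Final answer: 63.8 km/s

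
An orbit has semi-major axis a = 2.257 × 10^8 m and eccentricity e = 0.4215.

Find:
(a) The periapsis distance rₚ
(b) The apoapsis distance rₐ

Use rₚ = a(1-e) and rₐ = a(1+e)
a = 2.257 × 10^8 m
e = 0.4215:  1 − e = 0.5785,  1 + e = 1.4215
(a) rₚ = a(1 − e) = 2.257 × 10^8 m × 0.5785 = 1.30567 × 10^8 m ≈ 1.306 × 10^8 m
(b) rₐ = a(1 + e) = 2.257 × 10^8 m × 1.4215 = 3.20833 × 10^8 m ≈ 3.208 × 10^8 m

Final answer:
(a) rₚ = 1.306 × 10^8 m
(b) rₐ = 3.208 × 10^8 m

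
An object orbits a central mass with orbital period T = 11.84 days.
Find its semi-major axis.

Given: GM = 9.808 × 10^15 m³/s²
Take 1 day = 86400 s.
T = 11.84 days = 1.02298 × 10^6 s
GM = 9.808 × 10^15 m³/s²
Kepler's third law: a³ = GM T² / (4π²)
T² = 1.04648 × 10^12 s²
a³ = (9.808 × 10^15) × (1.04648 × 10^12) / (4π²) = 2.59987 × 10^26 m³
a = (a³)^(1/3) = 6.3824 × 10^8 m ≈ 638.2 Mm

Final answer: 638.2 Mm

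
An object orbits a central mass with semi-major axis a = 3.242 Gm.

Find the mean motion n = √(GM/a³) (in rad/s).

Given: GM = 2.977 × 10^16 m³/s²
a = 3.242 Gm = 3.242 × 10^9 m
GM = 2.977 × 10^16 m³/s²
a³ = 3.40752 × 10^28 m³
GM/a³ = (2.977 × 10^16) / (3.40752 × 10^28) = 8.73655 × 10^-13 s⁻²
n = √(GM/a³) = 9.34695 × 10^-7 rad/s ≈ 9.347 × 10^-7 rad/s

Final answer: n = 9.347 × 10^-7 rad/s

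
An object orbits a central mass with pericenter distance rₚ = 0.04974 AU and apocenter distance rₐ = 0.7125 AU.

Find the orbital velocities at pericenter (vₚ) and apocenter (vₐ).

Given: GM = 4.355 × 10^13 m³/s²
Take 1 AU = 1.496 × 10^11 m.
rₚ = 0.04974 AU = 7.4411 × 10^9 m
rₐ = 0.7125 AU = 1.0659 × 10^11 m
GM = 4.355 × 10^13 m³/s²
a = (rₚ + rₐ)/2 = 5.70156 × 10^10 m
Vis-viva: v² = GM (2/r − 1/a)
vₚ² = 4.355 × 10^13 × (2.68777 × 10^-10 − 1.75391 × 10^-11) = 10941.4 m²/s²
vₚ = 104.601 m/s ≈ 104.6 m/s
vₐ² = 4.355 × 10^13 × (1.87635 × 10^-11 − 1.75391 × 10^-11) = 53.3231 m²/s²
vₐ = 7.30227 m/s ≈ 7.302 m/s

Final answer: vₚ = 104.6 m/s, vₐ = 7.302 m/s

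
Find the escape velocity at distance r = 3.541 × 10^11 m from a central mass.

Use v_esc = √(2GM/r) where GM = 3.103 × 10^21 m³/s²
r = 3.541 × 10^11 m
GM = 3.103 × 10^21 m³/s²
2GM/r = 2 × (3.103 × 10^21) / (3.541 × 10^11) = 1.75261 × 10^10 m²/s²
v_esc = √(2GM/r) = 132386 m/s ≈ 132.4 km/s

Final answer: 132.4 km/s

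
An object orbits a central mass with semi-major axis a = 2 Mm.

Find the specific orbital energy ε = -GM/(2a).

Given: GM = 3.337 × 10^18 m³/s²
a = 2 Mm = 2 × 10^6 m
GM = 3.337 × 10^18 m³/s²
2a = 4 × 10^6 m
ε = −GM/(2a) = -8.3425 × 10^11 J/kg ≈ -834.2 GJ/kg

Final answer: -834.2 GJ/kg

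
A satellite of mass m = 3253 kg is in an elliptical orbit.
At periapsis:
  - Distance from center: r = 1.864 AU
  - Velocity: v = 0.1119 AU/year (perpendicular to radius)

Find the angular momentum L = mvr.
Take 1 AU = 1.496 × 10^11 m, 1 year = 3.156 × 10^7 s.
r = 1.864 AU = 2.78854 × 10^11 m
v = 0.1119 AU/year = 530.426 m/s
vr = 530.426 × 2.78854 × 10^11 = 1.47912 × 10^14 m²/s
L = m × vr = 3253 × 1.47912 × 10^14 = 4.81156 × 10^17 kg·m²/s ≈ 4.812 × 10^17 kg·m²/s

Final answer: L = 4.812 × 10^17 kg·m²/s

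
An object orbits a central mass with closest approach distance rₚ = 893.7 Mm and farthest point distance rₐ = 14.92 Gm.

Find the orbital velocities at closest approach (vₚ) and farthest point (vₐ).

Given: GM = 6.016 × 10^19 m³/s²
rₚ = 893.7 Mm = 8.937 × 10^8 m
rₐ = 14.92 Gm = 1.492 × 10^10 m
GM = 6.016 × 10^19 m³/s²
a = (rₚ + rₐ)/2 = 7.90685 × 10^9 m
Vis-viva: v² = GM (2/r − 1/a)
vₚ² = 6.016 × 10^19 × (2.23789 × 10^-9 − 1.26473 × 10^-10) = 1.27023 × 10^11 m²/s²
vₚ = 356402 m/s ≈ 356.4 km/s
vₐ² = 6.016 × 10^19 × (1.34048 × 10^-10 − 1.26473 × 10^-10) = 4.55751 × 10^8 m²/s²
vₐ = 21348.3 m/s ≈ 21.35 km/s

Final answer: vₚ = 356.4 km/s, vₐ = 21.35 km/s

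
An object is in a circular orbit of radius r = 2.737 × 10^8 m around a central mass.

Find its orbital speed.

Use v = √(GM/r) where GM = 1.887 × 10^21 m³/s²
r = 2.737 × 10^8 m
GM = 1.887 × 10^21 m³/s²
GM/r = (1.887 × 10^21) / (2.737 × 10^8) = 6.89441 × 10^12 m²/s²
v = √(GM/r) = 2.62572 × 10^6 m/s ≈ 2626 km/s

Final answer: 2626 km/s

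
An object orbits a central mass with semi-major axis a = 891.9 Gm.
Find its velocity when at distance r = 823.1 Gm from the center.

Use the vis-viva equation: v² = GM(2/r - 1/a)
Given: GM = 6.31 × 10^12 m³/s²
a = 891.9 Gm = 8.919 × 10^11 m
r = 823.1 Gm = 8.231 × 10^11 m
GM = 6.31 × 10^12 m³/s²
2/r − 1/a = 2.42984 × 10^-12 − 1.1212 × 10^-12 = 1.30864 × 10^-12 m⁻¹
v² = GM (2/r − 1/a) = 8.2575 m²/s²
v = 2.87359 m/s ≈ 2.874 m/s

Final answer: 2.874 m/s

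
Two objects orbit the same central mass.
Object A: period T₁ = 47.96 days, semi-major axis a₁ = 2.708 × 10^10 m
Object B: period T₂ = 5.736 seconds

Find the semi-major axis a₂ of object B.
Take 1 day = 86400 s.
T₁ = 47.96 days = 4.14374 × 10^6 s
T₂ = 5.736 seconds
a₁ = 2.708 × 10^10 m
Kepler's third law: (T₂/T₁)² = (a₂/a₁)³  ⇒  a₂ = a₁ (T₂/T₁)^(2/3)
T₂/T₁ = 1.38426 × 10^-6
(T₂/T₁)^(2/3) = 0.000124206
a₂ = 2.708 × 10^10 m × 0.000124206 = 3.36351 × 10^6 m ≈ 3.364 × 10^6 m

Final answer: a₂ = 3.364 × 10^6 m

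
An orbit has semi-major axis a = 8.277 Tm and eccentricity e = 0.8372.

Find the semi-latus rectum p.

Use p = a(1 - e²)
a = 8.277 Tm = 8.277 × 10^12 m
e = 0.8372,  e² = 0.700904,  1 − e² = 0.299096
p = a(1 − e²) = 8.277 × 10^12 m × 0.299096 = 2.47562 × 10^12 m ≈ 2.476 Tm

Final answer: p = 2.476 Tm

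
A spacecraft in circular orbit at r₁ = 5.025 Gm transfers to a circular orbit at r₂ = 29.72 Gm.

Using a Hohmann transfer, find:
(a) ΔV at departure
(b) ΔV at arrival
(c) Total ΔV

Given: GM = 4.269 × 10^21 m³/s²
r₁ = 5.025 Gm = 5.025 × 10^9 m
r₂ = 29.72 Gm = 2.972 × 10^10 m
GM = 4.269 × 10^21 m³/s²
Transfer ellipse: a_t = (r₁ + r₂)/2 = 1.73725 × 10^10 m
Circular speed at r₁: v₁ = √(GM/r₁) = 921712 m/s
Transfer speed at r₁ (periapsis): v₁ₜ = √(GM(2/r₁ − 1/a_t)) = 1.20556 × 10^6 m/s
(a) ΔV₁ = v₁ₜ − v₁ = 283847 m/s ≈ 283.8 km/s
Circular speed at r₂: v₂ = √(GM/r₂) = 379000 m/s
Transfer speed at r₂ (apoapsis): v₂ₜ = √(GM(2/r₂ − 1/a_t)) = 203833 m/s
(b) ΔV₂ = v₂ − v₂ₜ = 175166 m/s ≈ 175.2 km/s
(c) ΔV_total = ΔV₁ + ΔV₂ = 459013 m/s ≈ 459 km/s

Final answer:
(a) ΔV₁ = 283.8 km/s
(b) ΔV₂ = 175.2 km/s
(c) ΔV_total = 459 km/s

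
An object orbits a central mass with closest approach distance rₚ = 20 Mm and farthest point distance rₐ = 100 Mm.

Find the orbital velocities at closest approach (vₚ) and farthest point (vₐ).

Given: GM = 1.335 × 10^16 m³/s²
rₚ = 20 Mm = 2 × 10^7 m
rₐ = 100 Mm = 1 × 10^8 m
GM = 1.335 × 10^16 m³/s²
a = (rₚ + rₐ)/2 = 6 × 10^7 m
Vis-viva: v² = GM (2/r − 1/a)
vₚ² = 1.335 × 10^16 × (1 × 10^-7 − 1.66667 × 10^-8) = 1.1125 × 10^9 m²/s²
vₚ = 33354.2 m/s ≈ 33.35 km/s
vₐ² = 1.335 × 10^16 × (2 × 10^-8 − 1.66667 × 10^-8) = 4.45 × 10^7 m²/s²
vₐ = 6670.83 m/s ≈ 6.671 km/s

Final answer: vₚ = 33.35 km/s, vₐ = 6.671 km/s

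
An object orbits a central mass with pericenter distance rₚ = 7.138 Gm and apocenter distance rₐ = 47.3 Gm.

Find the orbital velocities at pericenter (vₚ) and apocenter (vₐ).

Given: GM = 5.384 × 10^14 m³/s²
rₚ = 7.138 Gm = 7.138 × 10^9 m
rₐ = 47.3 Gm = 4.73 × 10^10 m
GM = 5.384 × 10^14 m³/s²
a = (rₚ + rₐ)/2 = 2.7219 × 10^10 m
Vis-viva: v² = GM (2/r − 1/a)
vₚ² = 5.384 × 10^14 × (2.80191 × 10^-10 − 3.6739 × 10^-11) = 131074 m²/s²
vₚ = 362.042 m/s ≈ 362 m/s
vₐ² = 5.384 × 10^14 × (4.22833 × 10^-11 − 3.6739 × 10^-11) = 2985.03 m²/s²
vₐ = 54.6354 m/s ≈ 54.64 m/s

Final answer: vₚ = 362 m/s, vₐ = 54.64 m/s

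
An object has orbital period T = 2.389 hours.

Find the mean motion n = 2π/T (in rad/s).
T = 2.389 hours = 8600.4 s
n = 2π / 8600.4 s = 0.000730569 rad/s ≈ 0.0007306 rad/s

Final answer: n = 0.0007306 rad/s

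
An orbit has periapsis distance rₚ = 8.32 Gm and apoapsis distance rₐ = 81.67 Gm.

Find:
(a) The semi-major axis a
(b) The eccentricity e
rₚ = 8.32 Gm = 8.32 × 10^9 m
rₐ = 81.67 Gm = 8.167 × 10^10 m
(a) a = (rₚ + rₐ)/2 = 4.4995 × 10^10 m ≈ 44.99 Gm
(b) e = (rₐ − rₚ)/(rₐ + rₚ) = (7.335 × 10^10) / (8.999 × 10^10) = 0.815091

Final answer:
(a) a = 44.99 Gm
(b) e = 0.8151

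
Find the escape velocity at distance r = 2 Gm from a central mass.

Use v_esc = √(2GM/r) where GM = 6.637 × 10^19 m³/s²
r = 2 Gm = 2 × 10^9 m
GM = 6.637 × 10^19 m³/s²
2GM/r = 2 × (6.637 × 10^19) / (2 × 10^9) = 6.637 × 10^10 m²/s²
v_esc = √(2GM/r) = 257624 m/s ≈ 257.6 km/s

Final answer: 257.6 km/s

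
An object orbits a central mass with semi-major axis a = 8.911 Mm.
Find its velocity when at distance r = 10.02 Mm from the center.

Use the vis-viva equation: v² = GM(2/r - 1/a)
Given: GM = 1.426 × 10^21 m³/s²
a = 8.911 Mm = 8.911 × 10^6 m
r = 10.02 Mm = 1.002 × 10^7 m
GM = 1.426 × 10^21 m³/s²
2/r − 1/a = 1.99601 × 10^-7 − 1.12221 × 10^-7 = 8.73799 × 10^-8 m⁻¹
v² = GM (2/r − 1/a) = 1.24604 × 10^14 m²/s²
v = 1.11626 × 10^7 m/s ≈ 1.116 × 10^4 km/s

Final answer: 1.116 × 10^4 km/s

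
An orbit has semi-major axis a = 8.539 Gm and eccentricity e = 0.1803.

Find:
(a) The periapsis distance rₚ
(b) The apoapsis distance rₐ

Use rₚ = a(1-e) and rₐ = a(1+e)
a = 8.539 Gm = 8.539 × 10^9 m
e = 0.1803:  1 − e = 0.8197,  1 + e = 1.1803
(a) rₚ = a(1 − e) = 8.539 × 10^9 m × 0.8197 = 6.99942 × 10^9 m ≈ 6.999 Gm
(b) rₐ = a(1 + e) = 8.539 × 10^9 m × 1.1803 = 1.00786 × 10^10 m ≈ 10.08 Gm

Final answer:
(a) rₚ = 6.999 Gm
(b) rₐ = 10.08 Gm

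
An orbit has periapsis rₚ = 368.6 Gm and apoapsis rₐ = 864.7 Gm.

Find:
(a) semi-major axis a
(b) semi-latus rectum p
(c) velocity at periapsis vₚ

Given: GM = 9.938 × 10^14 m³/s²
rₚ = 368.6 Gm = 3.686 × 10^11 m
rₐ = 864.7 Gm = 8.647 × 10^11 m
GM = 9.938 × 10^14 m³/s²
a = (rₚ + rₐ)/2 = 6.1665 × 10^11 m
e = (rₐ − rₚ)/(rₐ + rₚ) = (4.961 × 10^11) / (1.2333 × 10^12) = 0.402254
(a) a = 6.1665 × 10^11 m ≈ 616.6 Gm
(b) 1 − e² = 0.838192;  p = a(1 − e²) = 6.1665 × 10^11 × 0.838192 = 5.16871 × 10^11 m ≈ 516.9 Gm
(c) vₚ² = GM (2/rₚ − 1/a) = 9.938 × 10^14 × (5.42594 × 10^-12 − 1.62167 × 10^-12) = 3780.68 m²/s²;  vₚ = 61.4873 m/s ≈ 61.49 m/s

Final answer:
(a) semi-major axis a = 616.6 Gm
(b) semi-latus rectum p = 516.9 Gm
(c) velocity at periapsis vₚ = 61.49 m/s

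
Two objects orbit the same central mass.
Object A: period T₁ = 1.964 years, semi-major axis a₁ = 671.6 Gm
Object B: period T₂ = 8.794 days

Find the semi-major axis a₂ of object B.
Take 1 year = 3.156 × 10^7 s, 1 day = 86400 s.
T₁ = 1.964 years = 6.19838 × 10^7 s
T₂ = 8.794 days = 759802 s
a₁ = 671.6 Gm = 6.716 × 10^11 m
Kepler's third law: (T₂/T₁)² = (a₂/a₁)³  ⇒  a₂ = a₁ (T₂/T₁)^(2/3)
T₂/T₁ = 0.0122581
(T₂/T₁)^(2/3) = 0.0531636
a₂ = 6.716 × 10^11 m × 0.0531636 = 3.57047 × 10^10 m ≈ 35.7 Gm

Final answer: a₂ = 35.7 Gm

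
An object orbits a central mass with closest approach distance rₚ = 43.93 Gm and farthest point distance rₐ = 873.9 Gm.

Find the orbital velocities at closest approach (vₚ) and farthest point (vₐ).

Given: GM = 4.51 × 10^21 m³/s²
rₚ = 43.93 Gm = 4.393 × 10^10 m
rₐ = 873.9 Gm = 8.739 × 10^11 m
GM = 4.51 × 10^21 m³/s²
a = (rₚ + rₐ)/2 = 4.58915 × 10^11 m
Vis-viva: v² = GM (2/r − 1/a)
vₚ² = 4.51 × 10^21 × (4.5527 × 10^-11 − 2.17905 × 10^-12) = 1.95499 × 10^11 m²/s²
vₚ = 442153 m/s ≈ 442.2 km/s
vₐ² = 4.51 × 10^21 × (2.28859 × 10^-12 − 2.17905 × 10^-12) = 4.94019 × 10^8 m²/s²
vₐ = 22226.5 m/s ≈ 22.23 km/s

Final answer: vₚ = 442.2 km/s, vₐ = 22.23 km/s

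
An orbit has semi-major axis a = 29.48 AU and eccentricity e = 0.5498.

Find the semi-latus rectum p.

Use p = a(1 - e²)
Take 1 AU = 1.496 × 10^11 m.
a = 29.48 AU = 4.41021 × 10^12 m
e = 0.5498,  e² = 0.30228,  1 − e² = 0.69772
p = a(1 − e²) = 4.41021 × 10^12 m × 0.69772 = 3.07709 × 10^12 m ≈ 20.57 AU

Final answer: p = 20.57 AU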